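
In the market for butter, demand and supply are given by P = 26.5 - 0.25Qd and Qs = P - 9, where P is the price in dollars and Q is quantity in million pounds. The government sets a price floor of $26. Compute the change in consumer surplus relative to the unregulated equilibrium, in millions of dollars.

Rearranging demand gives Qd = 106 - 4P. Equilibrium: 106 - 4P = P - 9, so 115 = 5P and P* = 23, Q* = 14.
Since 26 > 23, the floor is binding.
At P = 26: Qd = 106 - 4·26 = 2 and Qs = 26 - 9 = 17.
Consumer surplus without the control is ½ · (26.5 - 23) · 14 = 24.5.
With the floor, consumers buy 2 units at 26, so CS = ½ · (26.5 - 26) · 2 = 0.5.
Change in consumer surplus = 0.5 - 24.5 = -24.

-24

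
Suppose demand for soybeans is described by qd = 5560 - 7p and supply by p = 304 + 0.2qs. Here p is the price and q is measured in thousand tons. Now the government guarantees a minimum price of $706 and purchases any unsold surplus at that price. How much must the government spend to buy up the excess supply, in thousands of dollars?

Rearranging supply gives qs = 5p - 1520. Setting quantity demanded equal to quantity supplied, 5560 - 7p = 5p - 1520, gives p* = 590 and q* = 1430.
Since 706 > 590, the floor is binding.
At p = 706: qd = 5560 - 7·706 = 618 and qs = 5·706 - 1520 = 2010.
Surplus = qs - qd = 1392.
Government expenditure = surplus × support price = 1392 × 706 = 982752.

982752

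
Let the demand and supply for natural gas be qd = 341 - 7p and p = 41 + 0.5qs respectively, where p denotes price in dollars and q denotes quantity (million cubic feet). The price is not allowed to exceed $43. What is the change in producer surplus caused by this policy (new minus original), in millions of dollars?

-32

Rearranging supply gives qs = 2p - 82. Without the control the market clears where 341 - 7p = 2p - 82, i.e. p* = 47 and q* = 12.
Because the ceiling (43) lies below the market-clearing price, it is binding.
At p = 43: qd = 341 - 7·43 = 40 and qs = 2·43 - 82 = 4.
Producer surplus without the control is ½ · (47 - 41) · 12 = 36.
With the ceiling, producers sell 4 units at 43, so PS = ½ · (43 - 41) · 4 = 4.
Change in producer surplus = 4 - 36 = -32.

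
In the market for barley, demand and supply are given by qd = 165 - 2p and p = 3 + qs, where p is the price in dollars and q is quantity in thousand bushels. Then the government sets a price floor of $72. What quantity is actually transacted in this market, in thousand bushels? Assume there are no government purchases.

Rearranging supply gives qs = p - 3. Setting quantity demanded equal to quantity supplied, 165 - 2p = p - 3, gives p* = 56 and q* = 53.
Since 72 > 56, the floor is binding.
At p = 72: qd = 165 - 2·72 = 21 and qs = 72 - 3 = 69.
The quantity actually transacted is the short side, demand: 21.

21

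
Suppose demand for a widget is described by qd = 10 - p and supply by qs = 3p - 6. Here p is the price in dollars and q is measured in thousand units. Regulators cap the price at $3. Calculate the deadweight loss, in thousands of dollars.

6

Equilibrium: 10 - p = 3p - 6, so 16 = 4p and p* = 4, q* = 6.
The ceiling of 3 is below the equilibrium price 4, so it binds.
At p = 3: qd = 10 - 3 = 7 and qs = 3·3 - 6 = 3.
Quantity traded falls to 3. At q = 3 the demand price is 10 - 3 = 7 and the supply price is (6 + 3)/3 = 3.
Deadweight loss = ½ · (7 - 3) · (6 - 3) = ½ · 4 · 3 = 6.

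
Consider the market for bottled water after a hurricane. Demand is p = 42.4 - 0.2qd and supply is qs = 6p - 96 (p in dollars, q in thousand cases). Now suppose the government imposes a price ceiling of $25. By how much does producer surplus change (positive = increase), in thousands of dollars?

-189

Rearranging demand gives qd = 212 - 5p. In a free market, 212 - 5p = 6p - 96 gives the equilibrium p* = 28, q* = 72.
The ceiling of 25 is below the equilibrium price 28, so it binds.
At p = 25: qd = 212 - 5·25 = 87 and qs = 6·25 - 96 = 54.
Producer surplus without the control is ½ · (28 - 16) · 72 = 432.
With the ceiling, producers sell 54 units at 25, so PS = ½ · (25 - 16) · 54 = 243.
Change in producer surplus = 243 - 432 = -189.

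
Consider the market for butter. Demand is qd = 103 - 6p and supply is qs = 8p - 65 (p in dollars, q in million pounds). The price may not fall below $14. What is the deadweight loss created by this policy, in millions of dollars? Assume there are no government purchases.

Setting quantity demanded equal to quantity supplied, 103 - 6p = 8p - 65, gives p* = 12 and q* = 31.
The floor of 14 is above the equilibrium price 12, so it binds.
At p = 14: qd = 103 - 6·14 = 19 and qs = 8·14 - 65 = 47.
Quantity traded falls to 19. At q = 19 the demand price is (103 - 19)/6 = 14 and the supply price is (65 + 19)/8 = 10.5.
Deadweight loss = ½ · (14 - 10.5) · (31 - 19) = ½ · 3.5 · 12 = 21.

21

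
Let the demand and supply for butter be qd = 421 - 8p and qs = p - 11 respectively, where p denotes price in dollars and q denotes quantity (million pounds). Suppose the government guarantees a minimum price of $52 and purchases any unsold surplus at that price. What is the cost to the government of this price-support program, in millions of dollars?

Setting quantity demanded equal to quantity supplied, 421 - 8p = p - 11, gives p* = 48 and q* = 37.
Because the floor (52) lies above the market-clearing price, it is binding.
At p = 52: qd = 421 - 8·52 = 5 and qs = 52 - 11 = 41.
Surplus = qs - qd = 36.
Government expenditure = surplus × support price = 36 × 52 = 1872.

1872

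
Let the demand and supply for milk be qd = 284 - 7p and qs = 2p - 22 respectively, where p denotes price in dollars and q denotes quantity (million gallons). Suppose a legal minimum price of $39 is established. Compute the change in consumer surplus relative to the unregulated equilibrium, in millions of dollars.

-142.5

Equilibrium: 284 - 7p = 2p - 22, so 306 = 9p and p* = 34, q* = 46.
Since 39 > 34, the floor is binding.
At p = 39: qd = 284 - 7·39 = 11 and qs = 2·39 - 22 = 56.
Consumer surplus without the control is ½ · (284/7 - 34) · 46 = 1058/7.
With the floor, consumers buy 11 units at 39, so CS = ½ · (284/7 - 39) · 11 = 121/14.
Change in consumer surplus = 121/14 - 1058/7 = -142.5.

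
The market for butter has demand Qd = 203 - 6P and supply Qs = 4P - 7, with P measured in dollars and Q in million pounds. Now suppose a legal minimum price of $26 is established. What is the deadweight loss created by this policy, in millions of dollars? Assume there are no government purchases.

187.5

In a free market, 203 - 6P = 4P - 7 gives the equilibrium P* = 21, Q* = 77.
Because the floor (26) lies above the market-clearing price, it is binding.
At P = 26: Qd = 203 - 6·26 = 47 and Qs = 4·26 - 7 = 97.
Quantity traded falls to 47. At Q = 47 the demand price is (203 - 47)/6 = 26 and the supply price is (7 + 47)/4 = 13.5.
Deadweight loss = ½ · (26 - 13.5) · (77 - 47) = ½ · 12.5 · 30 = 187.5.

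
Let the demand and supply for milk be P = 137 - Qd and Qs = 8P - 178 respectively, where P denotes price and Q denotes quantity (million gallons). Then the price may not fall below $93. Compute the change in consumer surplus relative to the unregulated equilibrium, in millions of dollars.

Rearranging demand gives Qd = 137 - P. Without the control the market clears where 137 - P = 8P - 178, i.e. P* = 35 and Q* = 102.
Since 93 > 35, the floor is binding.
At P = 93: Qd = 137 - 93 = 44 and Qs = 8·93 - 178 = 566.
Consumer surplus without the control is ½ · (137 - 35) · 102 = 5202.
With the floor, consumers buy 44 units at 93, so CS = ½ · (137 - 93) · 44 = 968.
Change in consumer surplus = 968 - 5202 = -4234.

-4234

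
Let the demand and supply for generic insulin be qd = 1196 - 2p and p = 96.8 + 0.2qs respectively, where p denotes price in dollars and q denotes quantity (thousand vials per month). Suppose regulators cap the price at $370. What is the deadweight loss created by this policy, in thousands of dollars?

Rearranging supply gives qs = 5p - 484. Without the control the market clears where 1196 - 2p = 5p - 484, i.e. p* = 240 and q* = 716.
Since 370 is above p* = 240, the ceiling does not bind and the free-market outcome prevails.
Since the control does not bind, no trades are prevented and deadweight loss is zero.

0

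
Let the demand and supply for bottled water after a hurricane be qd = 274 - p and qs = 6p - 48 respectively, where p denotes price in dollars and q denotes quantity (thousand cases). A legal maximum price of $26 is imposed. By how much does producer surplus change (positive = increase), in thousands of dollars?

In a free market, 274 - p = 6p - 48 gives the equilibrium p* = 46, q* = 228.
Since 26 < 46, the ceiling is binding.
At p = 26: qd = 274 - 26 = 248 and qs = 6·26 - 48 = 108.
Producer surplus without the control is ½ · (46 - 8) · 228 = 4332.
With the ceiling, producers sell 108 units at 26, so PS = ½ · (26 - 8) · 108 = 972.
Change in producer surplus = 972 - 4332 = -3360.

-3360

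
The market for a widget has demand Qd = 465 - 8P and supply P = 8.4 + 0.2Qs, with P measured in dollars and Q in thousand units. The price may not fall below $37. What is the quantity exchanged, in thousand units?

153

Rearranging supply gives Qs = 5P - 42. Setting quantity demanded equal to quantity supplied, 465 - 8P = 5P - 42, gives P* = 39 and Q* = 153.
The floor of 37 is below the equilibrium price 39, so it is not binding; the market clears at P* = 39, Q* = 153.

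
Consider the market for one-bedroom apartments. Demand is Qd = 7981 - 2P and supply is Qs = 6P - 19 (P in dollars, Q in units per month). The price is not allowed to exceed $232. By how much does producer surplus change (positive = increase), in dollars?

In a free market, 7981 - 2P = 6P - 19 gives the equilibrium P* = 1000, Q* = 5981.
The ceiling of 232 is below the equilibrium price 1000, so it binds.
At P = 232: Qd = 7981 - 2·232 = 7517 and Qs = 6·232 - 19 = 1373.
Producer surplus without the control is ½ · (1000 - 19/6) · 5981 = 35772361/12.
With the ceiling, producers sell 1373 units at 232, so PS = ½ · (232 - 19/6) · 1373 = 1885129/12.
Change in producer surplus = 1885129/12 - 35772361/12 = -2823936.

-2823936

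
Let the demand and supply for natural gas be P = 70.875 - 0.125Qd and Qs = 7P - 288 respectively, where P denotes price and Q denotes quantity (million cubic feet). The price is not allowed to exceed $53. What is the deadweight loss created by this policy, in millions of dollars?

Rearranging demand gives Qd = 567 - 8P. Equilibrium: 567 - 8P = 7P - 288, so 855 = 15P and P* = 57, Q* = 111.
Since 53 < 57, the ceiling is binding.
At P = 53: Qd = 567 - 8·53 = 143 and Qs = 7·53 - 288 = 83.
Quantity traded falls to 83. At Q = 83 the demand price is (567 - 83)/8 = 60.5 and the supply price is (288 + 83)/7 = 53.
Deadweight loss = ½ · (60.5 - 53) · (111 - 83) = ½ · 7.5 · 28 = 105.

105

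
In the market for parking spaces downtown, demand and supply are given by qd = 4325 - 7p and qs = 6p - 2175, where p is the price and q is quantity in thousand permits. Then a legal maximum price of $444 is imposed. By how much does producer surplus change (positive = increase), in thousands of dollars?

Without the control the market clears where 4325 - 7p = 6p - 2175, i.e. p* = 500 and q* = 825.
Since 444 < 500, the ceiling is binding.
At p = 444: qd = 4325 - 7·444 = 1217 and qs = 6·444 - 2175 = 489.
Producer surplus without the control is ½ · (500 - 362.5) · 825 = 56718.75.
With the ceiling, producers sell 489 units at 444, so PS = ½ · (444 - 362.5) · 489 = 19926.75.
Change in producer surplus = 19926.75 - 56718.75 = -36792.

-36792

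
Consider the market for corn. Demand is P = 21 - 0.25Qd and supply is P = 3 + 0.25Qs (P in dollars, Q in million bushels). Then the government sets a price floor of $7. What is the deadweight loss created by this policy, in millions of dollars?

Rearranging demand gives Qd = 84 - 4P; rearranging supply gives Qs = 4P - 12. Setting quantity demanded equal to quantity supplied, 84 - 4P = 4P - 12, gives P* = 12 and Q* = 36.
The floor of 7 is below the equilibrium price 12, so it is not binding; the market clears at P* = 12, Q* = 36.
Since the control does not bind, no trades are prevented and deadweight loss is zero.

0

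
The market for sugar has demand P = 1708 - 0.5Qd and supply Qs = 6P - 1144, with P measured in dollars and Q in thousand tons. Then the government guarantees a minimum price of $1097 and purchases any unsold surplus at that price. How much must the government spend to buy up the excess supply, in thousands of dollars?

4624952

Rearranging demand gives Qd = 3416 - 2P. In a free market, 3416 - 2P = 6P - 1144 gives the equilibrium P* = 570, Q* = 2276.
The floor of 1097 is above the equilibrium price 570, so it binds.
At P = 1097: Qd = 3416 - 2·1097 = 1222 and Qs = 6·1097 - 1144 = 5438.
Surplus = Qs - Qd = 4216.
Government expenditure = surplus × support price = 4216 × 1097 = 4624952.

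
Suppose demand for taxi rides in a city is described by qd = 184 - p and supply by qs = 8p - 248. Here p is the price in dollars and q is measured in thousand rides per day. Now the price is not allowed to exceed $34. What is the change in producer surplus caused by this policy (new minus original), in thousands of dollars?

-1120

Equilibrium: 184 - p = 8p - 248, so 432 = 9p and p* = 48, q* = 136.
Since 34 < 48, the ceiling is binding.
At p = 34: qd = 184 - 34 = 150 and qs = 8·34 - 248 = 24.
Producer surplus without the control is ½ · (48 - 31) · 136 = 1156.
With the ceiling, producers sell 24 units at 34, so PS = ½ · (34 - 31) · 24 = 36.
Change in producer surplus = 36 - 1156 = -1120.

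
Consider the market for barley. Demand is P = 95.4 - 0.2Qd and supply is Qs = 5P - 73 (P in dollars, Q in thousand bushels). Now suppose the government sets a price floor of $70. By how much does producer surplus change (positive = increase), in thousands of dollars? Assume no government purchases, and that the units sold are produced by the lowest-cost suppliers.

Rearranging demand gives Qd = 477 - 5P. Equilibrium: 477 - 5P = 5P - 73, so 550 = 10P and P* = 55, Q* = 202.
Since 70 > 55, the floor is binding.
At P = 70: Qd = 477 - 5·70 = 127 and Qs = 5·70 - 73 = 277.
Producer surplus without the control is ½ · (55 - 14.6) · 202 = 4080.4.
With the floor, 127 units are sold at 70. The supply price at Q = 127 is 40, so PS = ½ · [(70 - 14.6) + (70 - 40)] · 127 = 5422.9.
Change in producer surplus = 5422.9 - 4080.4 = 1342.5.

1342.5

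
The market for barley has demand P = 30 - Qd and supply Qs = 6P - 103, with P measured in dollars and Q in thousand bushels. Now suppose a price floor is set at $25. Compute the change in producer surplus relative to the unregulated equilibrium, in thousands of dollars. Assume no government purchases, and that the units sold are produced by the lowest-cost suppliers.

Rearranging demand gives Qd = 30 - P. Setting quantity demanded equal to quantity supplied, 30 - P = 6P - 103, gives P* = 19 and Q* = 11.
The floor of 25 is above the equilibrium price 19, so it binds.
At P = 25: Qd = 30 - 25 = 5 and Qs = 6·25 - 103 = 47.
Producer surplus without the control is ½ · (19 - 103/6) · 11 = 121/12.
With the floor, 5 units are sold at 25. The supply price at Q = 5 is 18, so PS = ½ · [(25 - 103/6) + (25 - 18)] · 5 = 445/12.
Change in producer surplus = 445/12 - 121/12 = 27.

27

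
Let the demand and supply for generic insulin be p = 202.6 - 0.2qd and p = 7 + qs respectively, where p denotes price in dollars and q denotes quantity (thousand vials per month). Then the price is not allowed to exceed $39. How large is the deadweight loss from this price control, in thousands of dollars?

10296.6

Rearranging demand gives qd = 1013 - 5p; rearranging supply gives qs = p - 7. Without the control the market clears where 1013 - 5p = p - 7, i.e. p* = 170 and q* = 163.
The ceiling of 39 is below the equilibrium price 170, so it binds.
At p = 39: qd = 1013 - 5·39 = 818 and qs = 39 - 7 = 32.
Quantity traded falls to 32. At q = 32 the demand price is (1013 - 32)/5 = 196.2 and the supply price is 7 + 32 = 39.
Deadweight loss = ½ · (196.2 - 39) · (163 - 32) = ½ · 157.2 · 131 = 10296.6.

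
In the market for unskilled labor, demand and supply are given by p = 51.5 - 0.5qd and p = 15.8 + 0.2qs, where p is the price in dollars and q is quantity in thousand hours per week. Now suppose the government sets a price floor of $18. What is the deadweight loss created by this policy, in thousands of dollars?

Rearranging demand gives qd = 103 - 2p; rearranging supply gives qs = 5p - 79. Without the control the market clears where 103 - 2p = 5p - 79, i.e. p* = 26 and q* = 51.
Since 18 is below p* = 26, the floor does not bind and the free-market outcome prevails.
Since the control does not bind, no trades are prevented and deadweight loss is zero.

0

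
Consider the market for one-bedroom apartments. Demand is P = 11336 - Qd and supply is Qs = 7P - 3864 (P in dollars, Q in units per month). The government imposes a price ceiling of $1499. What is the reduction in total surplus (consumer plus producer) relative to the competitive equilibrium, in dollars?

4502428

Rearranging demand gives Qd = 11336 - P. Setting quantity demanded equal to quantity supplied, 11336 - P = 7P - 3864, gives P* = 1900 and Q* = 9436.
The ceiling of 1499 is below the equilibrium price 1900, so it binds.
At P = 1499: Qd = 11336 - 1499 = 9837 and Qs = 7·1499 - 3864 = 6629.
Quantity traded falls to 6629. At Q = 6629 the demand price is 11336 - 6629 = 4707 and the supply price is (3864 + 6629)/7 = 1499.
Deadweight loss = ½ · (4707 - 1499) · (9436 - 6629) = ½ · 3208 · 2807 = 4502428.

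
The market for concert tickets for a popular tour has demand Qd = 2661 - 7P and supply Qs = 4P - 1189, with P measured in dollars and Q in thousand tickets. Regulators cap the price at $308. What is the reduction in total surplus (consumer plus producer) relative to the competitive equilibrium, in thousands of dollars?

5544

In a free market, 2661 - 7P = 4P - 1189 gives the equilibrium P* = 350, Q* = 211.
Because the ceiling (308) lies below the market-clearing price, it is binding.
At P = 308: Qd = 2661 - 7·308 = 505 and Qs = 4·308 - 1189 = 43.
Quantity traded falls to 43. At Q = 43 the demand price is (2661 - 43)/7 = 374 and the supply price is (1189 + 43)/4 = 308.
Deadweight loss = ½ · (374 - 308) · (211 - 43) = ½ · 66 · 168 = 5544.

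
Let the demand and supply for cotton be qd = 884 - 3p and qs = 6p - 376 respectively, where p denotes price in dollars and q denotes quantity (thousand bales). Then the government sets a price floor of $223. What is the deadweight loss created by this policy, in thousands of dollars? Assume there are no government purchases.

Without the control the market clears where 884 - 3p = 6p - 376, i.e. p* = 140 and q* = 464.
Because the floor (223) lies above the market-clearing price, it is binding.
At p = 223: qd = 884 - 3·223 = 215 and qs = 6·223 - 376 = 962.
Quantity traded falls to 215. At q = 215 the demand price is (884 - 215)/3 = 223 and the supply price is (376 + 215)/6 = 98.5.
Deadweight loss = ½ · (223 - 98.5) · (464 - 215) = ½ · 124.5 · 249 = 15500.25.

15500.25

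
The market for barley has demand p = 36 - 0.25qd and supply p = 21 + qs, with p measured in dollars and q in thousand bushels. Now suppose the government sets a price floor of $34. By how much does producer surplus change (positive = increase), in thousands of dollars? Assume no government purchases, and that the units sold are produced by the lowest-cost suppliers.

0

Rearranging demand gives qd = 144 - 4p; rearranging supply gives qs = p - 21. Equilibrium: 144 - 4p = p - 21, so 165 = 5p and p* = 33, q* = 12.
Because the floor (34) lies above the market-clearing price, it is binding.
At p = 34: qd = 144 - 4·34 = 8 and qs = 34 - 21 = 13.
Producer surplus without the control is ½ · (33 - 21) · 12 = 72.
With the floor, 8 units are sold at 34. The supply price at q = 8 is 29, so PS = ½ · [(34 - 21) + (34 - 29)] · 8 = 72.
Change in producer surplus = 72 - 72 = 0.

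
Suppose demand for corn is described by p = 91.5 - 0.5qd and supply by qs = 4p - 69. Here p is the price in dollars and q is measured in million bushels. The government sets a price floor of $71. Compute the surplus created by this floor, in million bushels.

Rearranging demand gives qd = 183 - 2p. Without the control the market clears where 183 - 2p = 4p - 69, i.e. p* = 42 and q* = 99.
Since 71 > 42, the floor is binding.
At p = 71: qd = 183 - 2·71 = 41 and qs = 4·71 - 69 = 215.
Surplus = qs - qd = 215 - 41 = 174.

174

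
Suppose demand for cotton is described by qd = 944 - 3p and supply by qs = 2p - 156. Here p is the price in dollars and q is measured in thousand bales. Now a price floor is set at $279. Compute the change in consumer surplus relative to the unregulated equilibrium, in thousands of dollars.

In a free market, 944 - 3p = 2p - 156 gives the equilibrium p* = 220, q* = 284.
The floor of 279 is above the equilibrium price 220, so it binds.
At p = 279: qd = 944 - 3·279 = 107 and qs = 2·279 - 156 = 402.
Consumer surplus without the control is ½ · (944/3 - 220) · 284 = 40328/3.
With the floor, consumers buy 107 units at 279, so CS = ½ · (944/3 - 279) · 107 = 11449/6.
Change in consumer surplus = 11449/6 - 40328/3 = -11534.5.

-11534.5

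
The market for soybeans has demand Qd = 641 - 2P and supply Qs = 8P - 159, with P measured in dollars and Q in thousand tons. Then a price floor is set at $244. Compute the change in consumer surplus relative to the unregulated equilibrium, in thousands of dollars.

Setting quantity demanded equal to quantity supplied, 641 - 2P = 8P - 159, gives P* = 80 and Q* = 481.
Because the floor (244) lies above the market-clearing price, it is binding.
At P = 244: Qd = 641 - 2·244 = 153 and Qs = 8·244 - 159 = 1793.
Consumer surplus without the control is ½ · (320.5 - 80) · 481 = 57840.25.
With the floor, consumers buy 153 units at 244, so CS = ½ · (320.5 - 244) · 153 = 5852.25.
Change in consumer surplus = 5852.25 - 57840.25 = -51988.

-51988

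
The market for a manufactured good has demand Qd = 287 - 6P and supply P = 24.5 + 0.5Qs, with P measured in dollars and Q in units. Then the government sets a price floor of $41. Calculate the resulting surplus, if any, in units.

0

Rearranging supply gives Qs = 2P - 49. Setting quantity demanded equal to quantity supplied, 287 - 6P = 2P - 49, gives P* = 42 and Q* = 35.
The floor of 41 is below the equilibrium price 42, so it is not binding; the market clears at P* = 42, Q* = 35.
Since the control does not bind, there is no surplus.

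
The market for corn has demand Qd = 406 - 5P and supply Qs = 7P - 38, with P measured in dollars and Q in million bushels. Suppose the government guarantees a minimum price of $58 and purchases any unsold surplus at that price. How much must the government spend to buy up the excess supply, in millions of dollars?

14616

Equilibrium: 406 - 5P = 7P - 38, so 444 = 12P and P* = 37, Q* = 221.
Since 58 > 37, the floor is binding.
At P = 58: Qd = 406 - 5·58 = 116 and Qs = 7·58 - 38 = 368.
Surplus = Qs - Qd = 252.
Government expenditure = surplus × support price = 252 × 58 = 14616.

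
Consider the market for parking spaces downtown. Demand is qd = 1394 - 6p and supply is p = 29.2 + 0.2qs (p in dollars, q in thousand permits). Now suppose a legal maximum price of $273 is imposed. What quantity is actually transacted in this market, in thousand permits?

Rearranging supply gives qs = 5p - 146. Without the control the market clears where 1394 - 6p = 5p - 146, i.e. p* = 140 and q* = 554.
Since 273 is above p* = 140, the ceiling does not bind and the free-market outcome prevails.

554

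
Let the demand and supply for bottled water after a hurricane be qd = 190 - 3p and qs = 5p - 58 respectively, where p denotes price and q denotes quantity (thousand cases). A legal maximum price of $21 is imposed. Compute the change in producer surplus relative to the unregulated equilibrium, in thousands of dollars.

Setting quantity demanded equal to quantity supplied, 190 - 3p = 5p - 58, gives p* = 31 and q* = 97.
Since 21 < 31, the ceiling is binding.
At p = 21: qd = 190 - 3·21 = 127 and qs = 5·21 - 58 = 47.
Producer surplus without the control is ½ · (31 - 11.6) · 97 = 940.9.
With the ceiling, producers sell 47 units at 21, so PS = ½ · (21 - 11.6) · 47 = 220.9.
Change in producer surplus = 220.9 - 940.9 = -720.

-720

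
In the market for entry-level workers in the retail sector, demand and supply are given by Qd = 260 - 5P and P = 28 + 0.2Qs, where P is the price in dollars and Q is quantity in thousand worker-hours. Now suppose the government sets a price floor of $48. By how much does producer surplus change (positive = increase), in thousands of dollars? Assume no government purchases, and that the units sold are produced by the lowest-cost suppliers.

0

Rearranging supply gives Qs = 5P - 140. Equilibrium: 260 - 5P = 5P - 140, so 400 = 10P and P* = 40, Q* = 60.
Since 48 > 40, the floor is binding.
At P = 48: Qd = 260 - 5·48 = 20 and Qs = 5·48 - 140 = 100.
Producer surplus without the control is ½ · (40 - 28) · 60 = 360.
With the floor, 20 units are sold at 48. The supply price at Q = 20 is 32, so PS = ½ · [(48 - 28) + (48 - 32)] · 20 = 360.
Change in producer surplus = 360 - 360 = 0.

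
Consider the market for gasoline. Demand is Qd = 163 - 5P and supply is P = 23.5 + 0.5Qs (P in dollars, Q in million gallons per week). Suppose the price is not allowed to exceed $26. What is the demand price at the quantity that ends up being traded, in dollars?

Rearranging supply gives Qs = 2P - 47. In a free market, 163 - 5P = 2P - 47 gives the equilibrium P* = 30, Q* = 13.
The ceiling of 26 is below the equilibrium price 30, so it binds.
At P = 26: Qd = 163 - 5·26 = 33 and Qs = 2·26 - 47 = 5.
Only 5 units reach the market. On the demand curve, the marginal buyer's willingness to pay at Q = 5 is (163 - 5)/5 = 31.6.

31.6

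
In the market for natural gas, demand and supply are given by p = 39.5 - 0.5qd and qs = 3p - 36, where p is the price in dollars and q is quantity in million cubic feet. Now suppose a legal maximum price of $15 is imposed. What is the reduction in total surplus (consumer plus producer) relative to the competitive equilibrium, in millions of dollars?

Rearranging demand gives qd = 79 - 2p. Setting quantity demanded equal to quantity supplied, 79 - 2p = 3p - 36, gives p* = 23 and q* = 33.
Because the ceiling (15) lies below the market-clearing price, it is binding.
At p = 15: qd = 79 - 2·15 = 49 and qs = 3·15 - 36 = 9.
Quantity traded falls to 9. At q = 9 the demand price is (79 - 9)/2 = 35 and the supply price is (36 + 9)/3 = 15.
Deadweight loss = ½ · (35 - 15) · (33 - 9) = ½ · 20 · 24 = 240.

240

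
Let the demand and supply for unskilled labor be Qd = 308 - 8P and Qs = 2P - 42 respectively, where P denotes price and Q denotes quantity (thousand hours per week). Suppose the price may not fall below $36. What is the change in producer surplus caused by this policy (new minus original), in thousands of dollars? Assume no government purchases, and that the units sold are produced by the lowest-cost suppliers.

4

In a free market, 308 - 8P = 2P - 42 gives the equilibrium P* = 35, Q* = 28.
Since 36 > 35, the floor is binding.
At P = 36: Qd = 308 - 8·36 = 20 and Qs = 2·36 - 42 = 30.
Producer surplus without the control is ½ · (35 - 21) · 28 = 196.
With the floor, 20 units are sold at 36. The supply price at Q = 20 is 31, so PS = ½ · [(36 - 21) + (36 - 31)] · 20 = 200.
Change in producer surplus = 200 - 196 = 4.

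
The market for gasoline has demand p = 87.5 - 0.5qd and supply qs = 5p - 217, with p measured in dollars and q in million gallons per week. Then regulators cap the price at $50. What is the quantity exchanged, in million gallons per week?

Rearranging demand gives qd = 175 - 2p. Setting quantity demanded equal to quantity supplied, 175 - 2p = 5p - 217, gives p* = 56 and q* = 63.
Since 50 < 56, the ceiling is binding.
At p = 50: qd = 175 - 2·50 = 75 and qs = 5·50 - 217 = 33.
The quantity actually transacted is the short side, supply: 33.

33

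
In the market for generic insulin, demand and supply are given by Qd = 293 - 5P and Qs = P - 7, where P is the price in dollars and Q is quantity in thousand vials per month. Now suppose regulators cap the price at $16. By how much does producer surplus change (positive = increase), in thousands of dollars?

-884

Setting quantity demanded equal to quantity supplied, 293 - 5P = P - 7, gives P* = 50 and Q* = 43.
The ceiling of 16 is below the equilibrium price 50, so it binds.
At P = 16: Qd = 293 - 5·16 = 213 and Qs = 16 - 7 = 9.
Producer surplus without the control is ½ · (50 - 7) · 43 = 924.5.
With the ceiling, producers sell 9 units at 16, so PS = ½ · (16 - 7) · 9 = 40.5.
Change in producer surplus = 40.5 - 924.5 = -884.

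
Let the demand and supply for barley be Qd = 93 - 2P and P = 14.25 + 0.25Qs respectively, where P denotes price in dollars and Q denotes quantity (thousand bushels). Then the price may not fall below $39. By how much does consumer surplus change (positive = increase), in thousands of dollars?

Rearranging supply gives Qs = 4P - 57. Setting quantity demanded equal to quantity supplied, 93 - 2P = 4P - 57, gives P* = 25 and Q* = 43.
Because the floor (39) lies above the market-clearing price, it is binding.
At P = 39: Qd = 93 - 2·39 = 15 and Qs = 4·39 - 57 = 99.
Consumer surplus without the control is ½ · (46.5 - 25) · 43 = 462.25.
With the floor, consumers buy 15 units at 39, so CS = ½ · (46.5 - 39) · 15 = 56.25.
Change in consumer surplus = 56.25 - 462.25 = -406.

-406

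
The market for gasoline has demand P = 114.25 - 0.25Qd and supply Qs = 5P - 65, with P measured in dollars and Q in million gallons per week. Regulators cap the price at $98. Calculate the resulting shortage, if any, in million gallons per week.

0

Rearranging demand gives Qd = 457 - 4P. Equilibrium: 457 - 4P = 5P - 65, so 522 = 9P and P* = 58, Q* = 225.
Since 98 is above P* = 58, the ceiling does not bind and the free-market outcome prevails.
Since the control does not bind, there is no shortage.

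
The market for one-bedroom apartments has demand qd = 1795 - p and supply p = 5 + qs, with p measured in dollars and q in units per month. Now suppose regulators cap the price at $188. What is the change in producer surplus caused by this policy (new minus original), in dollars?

Rearranging supply gives qs = p - 5. Equilibrium: 1795 - p = p - 5, so 1800 = 2p and p* = 900, q* = 895.
Because the ceiling (188) lies below the market-clearing price, it is binding.
At p = 188: qd = 1795 - 188 = 1607 and qs = 188 - 5 = 183.
Producer surplus without the control is ½ · (900 - 5) · 895 = 400512.5.
With the ceiling, producers sell 183 units at 188, so PS = ½ · (188 - 5) · 183 = 16744.5.
Change in producer surplus = 16744.5 - 400512.5 = -383768.

-383768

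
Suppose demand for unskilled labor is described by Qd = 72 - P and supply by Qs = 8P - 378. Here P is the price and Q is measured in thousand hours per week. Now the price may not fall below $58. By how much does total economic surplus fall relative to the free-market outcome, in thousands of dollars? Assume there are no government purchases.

Without the control the market clears where 72 - P = 8P - 378, i.e. P* = 50 and Q* = 22.
Since 58 > 50, the floor is binding.
At P = 58: Qd = 72 - 58 = 14 and Qs = 8·58 - 378 = 86.
Quantity traded falls to 14. At Q = 14 the demand price is 72 - 14 = 58 and the supply price is (378 + 14)/8 = 49.
Deadweight loss = ½ · (58 - 49) · (22 - 14) = ½ · 9 · 8 = 36.

36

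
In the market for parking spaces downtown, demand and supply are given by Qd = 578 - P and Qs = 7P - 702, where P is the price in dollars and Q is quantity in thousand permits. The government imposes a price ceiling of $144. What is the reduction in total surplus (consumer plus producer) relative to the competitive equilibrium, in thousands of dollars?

7168

Setting quantity demanded equal to quantity supplied, 578 - P = 7P - 702, gives P* = 160 and Q* = 418.
Since 144 < 160, the ceiling is binding.
At P = 144: Qd = 578 - 144 = 434 and Qs = 7·144 - 702 = 306.
Quantity traded falls to 306. At Q = 306 the demand price is 578 - 306 = 272 and the supply price is (702 + 306)/7 = 144.
Deadweight loss = ½ · (272 - 144) · (418 - 306) = ½ · 128 · 112 = 7168.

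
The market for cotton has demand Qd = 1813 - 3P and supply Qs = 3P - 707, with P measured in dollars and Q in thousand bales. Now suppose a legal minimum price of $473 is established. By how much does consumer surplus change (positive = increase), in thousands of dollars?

Equilibrium: 1813 - 3P = 3P - 707, so 2520 = 6P and P* = 420, Q* = 553.
Since 473 > 420, the floor is binding.
At P = 473: Qd = 1813 - 3·473 = 394 and Qs = 3·473 - 707 = 712.
Consumer surplus without the control is ½ · (1813/3 - 420) · 553 = 305809/6.
With the floor, consumers buy 394 units at 473, so CS = ½ · (1813/3 - 473) · 394 = 77618/3.
Change in consumer surplus = 77618/3 - 305809/6 = -25095.5.

-25095.5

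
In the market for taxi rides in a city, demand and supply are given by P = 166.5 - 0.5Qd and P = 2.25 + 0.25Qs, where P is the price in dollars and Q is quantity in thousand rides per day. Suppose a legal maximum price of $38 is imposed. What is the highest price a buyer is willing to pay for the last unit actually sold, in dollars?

Rearranging demand gives Qd = 333 - 2P; rearranging supply gives Qs = 4P - 9. Setting quantity demanded equal to quantity supplied, 333 - 2P = 4P - 9, gives P* = 57 and Q* = 219.
Because the ceiling (38) lies below the market-clearing price, it is binding.
At P = 38: Qd = 333 - 2·38 = 257 and Qs = 4·38 - 9 = 143.
Only 143 units reach the market. On the demand curve, the marginal buyer's willingness to pay at Q = 143 is (333 - 143)/2 = 95.

95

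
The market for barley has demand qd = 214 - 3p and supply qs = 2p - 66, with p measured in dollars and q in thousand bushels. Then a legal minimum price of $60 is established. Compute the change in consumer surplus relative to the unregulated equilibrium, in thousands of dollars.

-160

Without the control the market clears where 214 - 3p = 2p - 66, i.e. p* = 56 and q* = 46.
The floor of 60 is above the equilibrium price 56, so it binds.
At p = 60: qd = 214 - 3·60 = 34 and qs = 2·60 - 66 = 54.
Consumer surplus without the control is ½ · (214/3 - 56) · 46 = 1058/3.
With the floor, consumers buy 34 units at 60, so CS = ½ · (214/3 - 60) · 34 = 578/3.
Change in consumer surplus = 578/3 - 1058/3 = -160.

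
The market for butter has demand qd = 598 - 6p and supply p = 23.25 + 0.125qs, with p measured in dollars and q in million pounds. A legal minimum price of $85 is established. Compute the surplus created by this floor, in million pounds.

Rearranging supply gives qs = 8p - 186. Equilibrium: 598 - 6p = 8p - 186, so 784 = 14p and p* = 56, q* = 262.
The floor of 85 is above the equilibrium price 56, so it binds.
At p = 85: qd = 598 - 6·85 = 88 and qs = 8·85 - 186 = 494.
Surplus = qs - qd = 494 - 88 = 406.

406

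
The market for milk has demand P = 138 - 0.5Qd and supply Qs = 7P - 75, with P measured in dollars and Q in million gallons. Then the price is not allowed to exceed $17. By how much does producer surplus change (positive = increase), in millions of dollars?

Rearranging demand gives Qd = 276 - 2P. Setting quantity demanded equal to quantity supplied, 276 - 2P = 7P - 75, gives P* = 39 and Q* = 198.
The ceiling of 17 is below the equilibrium price 39, so it binds.
At P = 17: Qd = 276 - 2·17 = 242 and Qs = 7·17 - 75 = 44.
Producer surplus without the control is ½ · (39 - 75/7) · 198 = 19602/7.
With the ceiling, producers sell 44 units at 17, so PS = ½ · (17 - 75/7) · 44 = 968/7.
Change in producer surplus = 968/7 - 19602/7 = -2662.

-2662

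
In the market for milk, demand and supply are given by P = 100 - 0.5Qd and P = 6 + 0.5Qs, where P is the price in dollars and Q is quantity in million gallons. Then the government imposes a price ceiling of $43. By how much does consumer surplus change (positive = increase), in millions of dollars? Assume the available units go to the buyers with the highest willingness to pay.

Rearranging demand gives Qd = 200 - 2P; rearranging supply gives Qs = 2P - 12. Equilibrium: 200 - 2P = 2P - 12, so 212 = 4P and P* = 53, Q* = 94.
The ceiling of 43 is below the equilibrium price 53, so it binds.
At P = 43: Qd = 200 - 2·43 = 114 and Qs = 2·43 - 12 = 74.
Consumer surplus without the control is ½ · (100 - 53) · 94 = 2209.
With the ceiling, 74 units are sold at 43 (assume they go to the highest-value buyers). The demand price at Q = 74 is 63, so CS = ½ · [(100 - 43) + (63 - 43)] · 74 = 2849.
Change in consumer surplus = 2849 - 2209 = 640.

640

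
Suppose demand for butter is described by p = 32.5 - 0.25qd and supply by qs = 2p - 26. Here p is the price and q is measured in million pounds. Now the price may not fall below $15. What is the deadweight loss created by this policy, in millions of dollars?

0

Rearranging demand gives qd = 130 - 4p. Without the control the market clears where 130 - 4p = 2p - 26, i.e. p* = 26 and q* = 26.
The floor of 15 is below the equilibrium price 26, so it is not binding; the market clears at p* = 26, q* = 26.
Since the control does not bind, no trades are prevented and deadweight loss is zero.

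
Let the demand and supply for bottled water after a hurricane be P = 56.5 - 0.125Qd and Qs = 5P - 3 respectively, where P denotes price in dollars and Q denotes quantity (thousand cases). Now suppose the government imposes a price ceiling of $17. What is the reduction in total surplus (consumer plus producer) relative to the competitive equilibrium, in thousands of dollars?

Rearranging demand gives Qd = 452 - 8P. Equilibrium: 452 - 8P = 5P - 3, so 455 = 13P and P* = 35, Q* = 172.
Because the ceiling (17) lies below the market-clearing price, it is binding.
At P = 17: Qd = 452 - 8·17 = 316 and Qs = 5·17 - 3 = 82.
Quantity traded falls to 82. At Q = 82 the demand price is (452 - 82)/8 = 46.25 and the supply price is (3 + 82)/5 = 17.
Deadweight loss = ½ · (46.25 - 17) · (172 - 82) = ½ · 29.25 · 90 = 1316.25.

1316.25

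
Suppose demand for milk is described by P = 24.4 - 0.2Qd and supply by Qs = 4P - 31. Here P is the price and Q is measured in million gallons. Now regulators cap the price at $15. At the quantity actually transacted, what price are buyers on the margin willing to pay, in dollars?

18.6

Rearranging demand gives Qd = 122 - 5P. Equilibrium: 122 - 5P = 4P - 31, so 153 = 9P and P* = 17, Q* = 37.
Since 15 < 17, the ceiling is binding.
At P = 15: Qd = 122 - 5·15 = 47 and Qs = 4·15 - 31 = 29.
Only 29 units reach the market. On the demand curve, the marginal buyer's willingness to pay at Q = 29 is (122 - 29)/5 = 18.6.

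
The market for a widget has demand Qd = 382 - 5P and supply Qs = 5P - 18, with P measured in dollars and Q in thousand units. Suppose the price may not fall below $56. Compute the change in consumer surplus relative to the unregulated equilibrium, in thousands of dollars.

-2272

Setting quantity demanded equal to quantity supplied, 382 - 5P = 5P - 18, gives P* = 40 and Q* = 182.
Since 56 > 40, the floor is binding.
At P = 56: Qd = 382 - 5·56 = 102 and Qs = 5·56 - 18 = 262.
Consumer surplus without the control is ½ · (76.4 - 40) · 182 = 3312.4.
With the floor, consumers buy 102 units at 56, so CS = ½ · (76.4 - 56) · 102 = 1040.4.
Change in consumer surplus = 1040.4 - 3312.4 = -2272.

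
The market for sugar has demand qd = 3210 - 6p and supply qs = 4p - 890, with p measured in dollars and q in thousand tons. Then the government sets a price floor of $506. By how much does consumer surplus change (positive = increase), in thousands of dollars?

-44352

In a free market, 3210 - 6p = 4p - 890 gives the equilibrium p* = 410, q* = 750.
The floor of 506 is above the equilibrium price 410, so it binds.
At p = 506: qd = 3210 - 6·506 = 174 and qs = 4·506 - 890 = 1134.
Consumer surplus without the control is ½ · (535 - 410) · 750 = 46875.
With the floor, consumers buy 174 units at 506, so CS = ½ · (535 - 506) · 174 = 2523.
Change in consumer surplus = 2523 - 46875 = -44352.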